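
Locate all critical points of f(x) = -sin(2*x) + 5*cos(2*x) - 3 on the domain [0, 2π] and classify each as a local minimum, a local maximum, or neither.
f'(x) = -10*sin(2*x) - 2*cos(2*x)

Solve f'(x) = 0 on [0, 2π]:
  f'(x) = 0 ⇔ -cos(2*x) = 5*sin(2*x) ⇔ tan(2*x) = -1/5, i.e. 2*x = arctan(-1/5) + nπ; keep the solutions lying in [0, 2π].
  ⇒ x = -atan(1/5)/2 + pi/2 ≈ 1.4721, pi - atan(1/5)/2 ≈ 3.0429, -atan(1/5)/2 + 3*pi/2 ≈ 4.6137, -atan(1/5)/2 + 2*pi ≈ 6.1845

f''(x) = 4*sin(2*x) - 20*cos(2*x)
Second-derivative test at each critical point:
  f''(1.4721) = 20.3961 > 0 → local minimum
  f''(3.0429) = -20.3961 < 0 → local maximum
  f''(4.6137) = 20.3961 > 0 → local minimum
  f''(6.1845) = -20.3961 < 0 → local maximum

Critical points: x = -atan(1/5)/2 + pi/2 ≈ 1.4721 (local minimum); x = pi - atan(1/5)/2 ≈ 3.0429 (local maximum); x = -atan(1/5)/2 + 3*pi/2 ≈ 4.6137 (local minimum); x = -atan(1/5)/2 + 2*pi ≈ 6.1845 (local maximum)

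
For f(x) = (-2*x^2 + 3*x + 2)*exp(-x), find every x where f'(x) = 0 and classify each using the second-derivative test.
f'(x) = (2*x^2 - 7*x + 1)*exp(-x)

Solve f'(x) = 0:
  f'(x) = (2*x^2 - 7*x + 1)·exp(-x) and exp(-x) > 0 for every x, so f'(x) = 0 ⇔ 2*x^2 - 7*x + 1 = 0.
  2*x^2 - 7*x + 1 = 0 has no rational roots; quadratic formula: x = (7 ± √41)/4.
  ⇒ x = 7/4 - sqrt(41)/4 ≈ 0.1492, sqrt(41)/4 + 7/4 ≈ 3.3508

f''(x) = (-2*x^2 + 11*x - 8)*exp(-x)
Second-derivative test at each critical point:
  f''(0.1492) = -5.5155 < 0 → local maximum
  f''(3.3508) = 0.2245 > 0 → local minimum

Critical points: x = 7/4 - sqrt(41)/4 ≈ 0.1492 (local maximum); x = sqrt(41)/4 + 7/4 ≈ 3.3508 (local minimum)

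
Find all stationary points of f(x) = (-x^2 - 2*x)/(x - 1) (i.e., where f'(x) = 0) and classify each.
f'(x) = (-x^2 + 2*x + 2)/(x^2 - 2*x + 1)

Solve f'(x) = 0:
  f'(x) = -(x^2 - 2*x - 2)/(x - 1)^2; the denominator is positive wherever f is defined, so f'(x) = 0 ⇔ -x^2 + 2*x + 2 = 0.
  x^2 - 2*x - 2 = 0 has no rational roots; quadratic formula: x = (2 ± √12)/2.
  ⇒ x = 1 - sqrt(3) ≈ -0.7321, 1 + sqrt(3) ≈ 2.7321

f''(x) = -6/(x^3 - 3*x^2 + 3*x - 1)
Second-derivative test at each critical point:
  f''(-0.7321) = 1.1547 > 0 → local minimum
  f''(2.7321) = -1.1547 < 0 → local maximum

Critical points: x = 1 - sqrt(3) ≈ -0.7321 (local minimum); x = 1 + sqrt(3) ≈ 2.7321 (local maximum)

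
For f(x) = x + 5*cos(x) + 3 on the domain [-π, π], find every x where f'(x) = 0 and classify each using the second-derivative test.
f'(x) = 1 - 5*sin(x)

Solve f'(x) = 0 on [-π, π]:
  f'(x) = 0 ⇔ sin(x) = 1/5, i.e. x = arcsin(1/5) + 2nπ or x = π − arcsin(1/5) + 2nπ; keep the solutions lying in [-π, π].
  ⇒ x = asin(1/5) ≈ 0.2014, pi - asin(1/5) ≈ 2.9402

f''(x) = -5*cos(x)
Second-derivative test at each critical point:
  f''(0.2014) = -4.8990 < 0 → local maximum
  f''(2.9402) = 4.8990 > 0 → local minimum

Critical points: x = asin(1/5) ≈ 0.2014 (local maximum); x = pi - asin(1/5) ≈ 2.9402 (local minimum)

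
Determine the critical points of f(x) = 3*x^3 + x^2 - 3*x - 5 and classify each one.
f'(x) = 9*x^2 + 2*x - 3

Solve f'(x) = 0:
  9*x^2 + 2*x - 3 = 0 has no rational roots; quadratic formula: x = (-2 ± √112)/18.
  ⇒ x = -2*sqrt(7)/9 - 1/9 ≈ -0.6991, -1/9 + 2*sqrt(7)/9 ≈ 0.4768

f''(x) = 18*x + 2
Second-derivative test at each critical point:
  f''(-0.6991) = -10.5830 < 0 → local maximum
  f''(0.4768) = 10.5830 > 0 → local minimum

Critical points: x = -2*sqrt(7)/9 - 1/9 ≈ -0.6991 (local maximum); x = -1/9 + 2*sqrt(7)/9 ≈ 0.4768 (local minimum)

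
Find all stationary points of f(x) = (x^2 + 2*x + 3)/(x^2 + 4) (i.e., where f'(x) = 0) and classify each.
f'(x) = 2*(-x^2 + x + 4)/(x^4 + 8*x^2 + 16)

Solve f'(x) = 0:
  f'(x) = -2*(x^2 - x - 4)/(x^2 + 4)^2; the denominator is positive wherever f is defined, so f'(x) = 0 ⇔ -2*x^2 + 2*x + 8 = 0.
  Factor: -2*x^2 + 2*x + 8 = -2*(x^2 - x - 4); x^2 - x - 4 = 0 has no rational roots; quadratic formula: x = (1 ± √17)/2.
  ⇒ x = 1/2 - sqrt(17)/2 ≈ -1.5616, 1/2 + sqrt(17)/2 ≈ 2.5616

f''(x) = 2*(2*x^3 - 3*x^2 - 24*x + 4)/(x^6 + 12*x^4 + 48*x^2 + 64)
Second-derivative test at each critical point:
  f''(-1.5616) = 0.1989 > 0 → local minimum
  f''(2.5616) = -0.0739 < 0 → local maximum

Critical points: x = 1/2 - sqrt(17)/2 ≈ -1.5616 (local minimum); x = 1/2 + sqrt(17)/2 ≈ 2.5616 (local maximum)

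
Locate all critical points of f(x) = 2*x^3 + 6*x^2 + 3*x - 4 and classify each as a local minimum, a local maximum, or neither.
f'(x) = 6*x^2 + 12*x + 3

Solve f'(x) = 0:
  Factor: 6*x^2 + 12*x + 3 = 3*(2*x^2 + 4*x + 1); 2*x^2 + 4*x + 1 = 0 has no rational roots; quadratic formula: x = (-4 ± √8)/4.
  ⇒ x = -1 - sqrt(2)/2 ≈ -1.7071, -1 + sqrt(2)/2 ≈ -0.2929

f''(x) = 12*x + 12
Second-derivative test at each critical point:
  f''(-1.7071) = -8.4853 < 0 → local maximum
  f''(-0.2929) = 8.4853 > 0 → local minimum

Critical points: x = -1 - sqrt(2)/2 ≈ -1.7071 (local maximum); x = -1 + sqrt(2)/2 ≈ -0.2929 (local minimum)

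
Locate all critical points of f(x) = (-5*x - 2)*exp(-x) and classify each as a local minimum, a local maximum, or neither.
f'(x) = (5*x - 3)*exp(-x)

Solve f'(x) = 0:
  f'(x) = (5*x - 3)·exp(-x) and exp(-x) > 0 for every x, so f'(x) = 0 ⇔ 5*x - 3 = 0.
  5*x - 3 = 0.
  ⇒ x = 3/5

f''(x) = (8 - 5*x)*exp(-x)
Second-derivative test at each critical point:
  f''(3/5) = 2.7441 > 0 → local minimum

Critical points: x = 3/5 (local minimum)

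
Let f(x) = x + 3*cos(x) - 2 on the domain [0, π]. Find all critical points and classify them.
f'(x) = 1 - 3*sin(x)

Solve f'(x) = 0 on [0, π]:
  f'(x) = 0 ⇔ sin(x) = 1/3, i.e. x = arcsin(1/3) + 2nπ or x = π − arcsin(1/3) + 2nπ; keep the solutions lying in [0, π].
  ⇒ x = asin(1/3) ≈ 0.3398, pi - asin(1/3) ≈ 2.8018

f''(x) = -3*cos(x)
Second-derivative test at each critical point:
  f''(0.3398) = -2.8284 < 0 → local maximum
  f''(2.8018) = 2.8284 > 0 → local minimum

Critical points: x = asin(1/3) ≈ 0.3398 (local maximum); x = pi - asin(1/3) ≈ 2.8018 (local minimum)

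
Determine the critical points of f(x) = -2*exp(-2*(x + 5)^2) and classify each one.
f'(x) = 8*(x + 5)*exp(-2*(x + 5)^2)

Solve f'(x) = 0:
  f'(x) = (8*x + 40)·exp(-2*(x + 5)^2) and exp(-2*(x + 5)^2) > 0 for every x, so f'(x) = 0 ⇔ 8*x + 40 = 0.
  Factor: 8*x + 40 = 8*(x + 5) = 0.
  ⇒ x = -5

f''(x) = 8*(1 - 4*(x + 5)^2)*exp(-2*(x + 5)^2)
Second-derivative test at each critical point:
  f''(-5) = 8 > 0 → local minimum

Critical points: x = -5 (local minimum)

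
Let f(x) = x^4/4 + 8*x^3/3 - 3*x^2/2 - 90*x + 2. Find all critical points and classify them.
f'(x) = x^3 + 8*x^2 - 3*x - 90

Solve f'(x) = 0:
  Factor: x^3 + 8*x^2 - 3*x - 90 = (x - 3)*(x + 5)*(x + 6) = 0.
  ⇒ x = -6, -5, 3

f''(x) = 3*x^2 + 16*x - 3
Second-derivative test at each critical point:
  f''(-6) = 9 > 0 → local minimum
  f''(-5) = -8 < 0 → local maximum
  f''(3) = 72 > 0 → local minimum

Critical points: x = -6 (local minimum); x = -5 (local maximum); x = 3 (local minimum)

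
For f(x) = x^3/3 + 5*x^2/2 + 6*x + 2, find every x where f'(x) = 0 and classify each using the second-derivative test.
f'(x) = x^2 + 5*x + 6

Solve f'(x) = 0:
  Factor: x^2 + 5*x + 6 = (x + 2)*(x + 3) = 0.
  ⇒ x = -3, -2

f''(x) = 2*x + 5
Second-derivative test at each critical point:
  f''(-3) = -1 < 0 → local maximum
  f''(-2) = 1 > 0 → local minimum

Critical points: x = -3 (local maximum); x = -2 (local minimum)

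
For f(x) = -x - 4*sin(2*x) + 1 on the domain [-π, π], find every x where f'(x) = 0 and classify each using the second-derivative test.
f'(x) = 16*sin(x)^2 - 9

Solve f'(x) = 0 on [-π, π]:
  f'(x) = 0 ⇔ cos(2*x) = -1/8, i.e. 2*x = ±arccos(-1/8) + 2nπ; keep the solutions lying in [-π, π].
  ⇒ x = -pi + acos(-1/8)/2 ≈ -2.2935, -acos(-1/8)/2 ≈ -0.8481, acos(-1/8)/2 ≈ 0.8481, pi - acos(-1/8)/2 ≈ 2.2935

f''(x) = 16*sin(2*x)
Second-derivative test at each critical point:
  f''(-2.2935) = 15.8745 > 0 → local minimum
  f''(-0.8481) = -15.8745 < 0 → local maximum
  f''(0.8481) = 15.8745 > 0 → local minimum
  f''(2.2935) = -15.8745 < 0 → local maximum

Critical points: x = -pi + acos(-1/8)/2 ≈ -2.2935 (local minimum); x = -acos(-1/8)/2 ≈ -0.8481 (local maximum); x = acos(-1/8)/2 ≈ 0.8481 (local minimum); x = pi - acos(-1/8)/2 ≈ 2.2935 (local maximum)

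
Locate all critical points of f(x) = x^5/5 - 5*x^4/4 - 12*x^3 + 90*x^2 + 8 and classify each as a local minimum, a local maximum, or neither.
f'(x) = x*(x^3 - 5*x^2 - 36*x + 180)

Solve f'(x) = 0:
  Factor: x^4 - 5*x^3 - 36*x^2 + 180*x = x*(x - 6)*(x - 5)*(x + 6) = 0.
  ⇒ x = -6, 0, 5, 6

f''(x) = 4*x^3 - 15*x^2 - 72*x + 180
Second-derivative test at each critical point:
  f''(-6) = -792 < 0 → local maximum
  f''(0) = 180 > 0 → local minimum
  f''(5) = -55 < 0 → local maximum
  f''(6) = 72 > 0 → local minimum

Critical points: x = -6 (local maximum); x = 0 (local minimum); x = 5 (local maximum); x = 6 (local minimum)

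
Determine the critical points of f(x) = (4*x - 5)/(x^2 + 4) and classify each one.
f'(x) = 2*(-2*x^2 + 5*x + 8)/(x^4 + 8*x^2 + 16)

Solve f'(x) = 0:
  f'(x) = -2*(2*x^2 - 5*x - 8)/(x^2 + 4)^2; the denominator is positive wherever f is defined, so f'(x) = 0 ⇔ -4*x^2 + 10*x + 16 = 0.
  Factor: -4*x^2 + 10*x + 16 = -2*(2*x^2 - 5*x - 8); 2*x^2 - 5*x - 8 = 0 has no rational roots; quadratic formula: x = (5 ± √89)/4.
  ⇒ x = 5/4 - sqrt(89)/4 ≈ -1.1085, 5/4 + sqrt(89)/4 ≈ 3.6085

f''(x) = 2*(4*x^2*(4*x - 5) + (5 - 12*x)*(x^2 + 4))/(x^2 + 4)^3
Second-derivative test at each critical point:
  f''(-1.1085) = 0.6901 > 0 → local minimum
  f''(3.6085) = -0.0651 < 0 → local maximum

Critical points: x = 5/4 - sqrt(89)/4 ≈ -1.1085 (local minimum); x = 5/4 + sqrt(89)/4 ≈ 3.6085 (local maximum)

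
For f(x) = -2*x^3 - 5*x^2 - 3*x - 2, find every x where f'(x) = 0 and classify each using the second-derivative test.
f'(x) = -6*x^2 - 10*x - 3

Solve f'(x) = 0:
  6*x^2 + 10*x + 3 = 0 has no rational roots; quadratic formula: x = (-10 ± √28)/12.
  ⇒ x = -5/6 - sqrt(7)/6 ≈ -1.2743, -5/6 + sqrt(7)/6 ≈ -0.3924

f''(x) = -12*x - 10
Second-derivative test at each critical point:
  f''(-1.2743) = 5.2915 > 0 → local minimum
  f''(-0.3924) = -5.2915 < 0 → local maximum

Critical points: x = -5/6 - sqrt(7)/6 ≈ -1.2743 (local minimum); x = -5/6 + sqrt(7)/6 ≈ -0.3924 (local maximum)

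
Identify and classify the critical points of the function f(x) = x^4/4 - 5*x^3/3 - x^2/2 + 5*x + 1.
f'(x) = x^3 - 5*x^2 - x + 5

Solve f'(x) = 0:
  Factor: x^3 - 5*x^2 - x + 5 = (x - 5)*(x - 1)*(x + 1) = 0.
  ⇒ x = -1, 1, 5

f''(x) = 3*x^2 - 10*x - 1
Second-derivative test at each critical point:
  f''(-1) = 12 > 0 → local minimum
  f''(1) = -8 < 0 → local maximum
  f''(5) = 24 > 0 → local minimum

Critical points: x = -1 (local minimum); x = 1 (local maximum); x = 5 (local minimum)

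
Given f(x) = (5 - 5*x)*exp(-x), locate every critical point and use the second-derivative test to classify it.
f'(x) = 5*(x - 2)*exp(-x)

Solve f'(x) = 0:
  f'(x) = (5*x - 10)·exp(-x) and exp(-x) > 0 for every x, so f'(x) = 0 ⇔ 5*x - 10 = 0.
  Factor: 5*x - 10 = 5*(x - 2) = 0.
  ⇒ x = 2

f''(x) = 5*(3 - x)*exp(-x)
Second-derivative test at each critical point:
  f''(2) = 0.6767 > 0 → local minimum

Critical points: x = 2 (local minimum)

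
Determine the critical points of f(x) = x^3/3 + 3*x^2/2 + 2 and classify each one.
f'(x) = x*(x + 3)

Solve f'(x) = 0:
  Factor: x^2 + 3*x = x*(x + 3) = 0.
  ⇒ x = -3, 0

f''(x) = 2*x + 3
Second-derivative test at each critical point:
  f''(-3) = -3 < 0 → local maximum
  f''(0) = 3 > 0 → local minimum

Critical points: x = -3 (local maximum); x = 0 (local minimum)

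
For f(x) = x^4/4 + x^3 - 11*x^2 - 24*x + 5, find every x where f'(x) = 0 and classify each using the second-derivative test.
f'(x) = x^3 + 3*x^2 - 22*x - 24

Solve f'(x) = 0:
  Factor: x^3 + 3*x^2 - 22*x - 24 = (x - 4)*(x + 1)*(x + 6) = 0.
  ⇒ x = -6, -1, 4

f''(x) = 3*x^2 + 6*x - 22
Second-derivative test at each critical point:
  f''(-6) = 50 > 0 → local minimum
  f''(-1) = -25 < 0 → local maximum
  f''(4) = 50 > 0 → local minimum

Critical points: x = -6 (local minimum); x = -1 (local maximum); x = 4 (local minimum)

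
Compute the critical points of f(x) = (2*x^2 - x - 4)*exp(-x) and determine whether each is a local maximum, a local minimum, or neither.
f'(x) = (-2*x^2 + 5*x + 3)*exp(-x)

Solve f'(x) = 0:
  f'(x) = (-2*x^2 + 5*x + 3)·exp(-x) and exp(-x) > 0 for every x, so f'(x) = 0 ⇔ -2*x^2 + 5*x + 3 = 0.
  Factor: -2*x^2 + 5*x + 3 = -(x - 3)*(2*x + 1) = 0.
  ⇒ x = -1/2, 3

f''(x) = (2*x^2 - 9*x + 2)*exp(-x)
Second-derivative test at each critical point:
  f''(-1/2) = 11.5410 > 0 → local minimum
  f''(3) = -0.3485 < 0 → local maximum

Critical points: x = -1/2 (local minimum); x = 3 (local maximum)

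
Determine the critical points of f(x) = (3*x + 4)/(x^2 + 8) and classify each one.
f'(x) = (-3*x^2 - 8*x + 24)/(x^4 + 16*x^2 + 64)

Solve f'(x) = 0:
  f'(x) = -(3*x^2 + 8*x - 24)/(x^2 + 8)^2; the denominator is positive wherever f is defined, so f'(x) = 0 ⇔ -3*x^2 - 8*x + 24 = 0.
  3*x^2 + 8*x - 24 = 0 has no rational roots; quadratic formula: x = (-8 ± √352)/6.
  ⇒ x = -2*sqrt(22)/3 - 4/3 ≈ -4.4603, -4/3 + 2*sqrt(22)/3 ≈ 1.7936

f''(x) = 2*(4*x^2*(3*x + 4) - (9*x + 4)*(x^2 + 8))/(x^2 + 8)^3
Second-derivative test at each critical point:
  f''(-4.4603) = 0.0241 > 0 → local minimum
  f''(1.7936) = -0.1491 < 0 → local maximum

Critical points: x = -2*sqrt(22)/3 - 4/3 ≈ -4.4603 (local minimum); x = -4/3 + 2*sqrt(22)/3 ≈ 1.7936 (local maximum)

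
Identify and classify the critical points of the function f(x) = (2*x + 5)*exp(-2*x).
f'(x) = 4*(-x - 2)*exp(-2*x)

Solve f'(x) = 0:
  f'(x) = (-4*x - 8)·exp(-2*x) and exp(-2*x) > 0 for every x, so f'(x) = 0 ⇔ -4*x - 8 = 0.
  Factor: -4*x - 8 = -4*(x + 2) = 0.
  ⇒ x = -2

f''(x) = 4*(2*x + 3)*exp(-2*x)
Second-derivative test at each critical point:
  f''(-2) = -218.3926 < 0 → local maximum

Critical points: x = -2 (local maximum)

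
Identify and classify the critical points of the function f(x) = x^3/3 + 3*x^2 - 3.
f'(x) = x*(x + 6)

Solve f'(x) = 0:
  Factor: x^2 + 6*x = x*(x + 6) = 0.
  ⇒ x = -6, 0

f''(x) = 2*x + 6
Second-derivative test at each critical point:
  f''(-6) = -6 < 0 → local maximum
  f''(0) = 6 > 0 → local minimum

Critical points: x = -6 (local maximum); x = 0 (local minimum)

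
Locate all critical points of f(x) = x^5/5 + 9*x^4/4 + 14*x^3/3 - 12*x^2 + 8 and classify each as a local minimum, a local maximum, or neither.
f'(x) = x*(x^3 + 9*x^2 + 14*x - 24)

Solve f'(x) = 0:
  Factor: x^4 + 9*x^3 + 14*x^2 - 24*x = x*(x - 1)*(x + 4)*(x + 6) = 0.
  ⇒ x = -6, -4, 0, 1

f''(x) = 4*x^3 + 27*x^2 + 28*x - 24
Second-derivative test at each critical point:
  f''(-6) = -84 < 0 → local maximum
  f''(-4) = 40 > 0 → local minimum
  f''(0) = -24 < 0 → local maximum
  f''(1) = 35 > 0 → local minimum

Critical points: x = -6 (local maximum); x = -4 (local minimum); x = 0 (local maximum); x = 1 (local minimum)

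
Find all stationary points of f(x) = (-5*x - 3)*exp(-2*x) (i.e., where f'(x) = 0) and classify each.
f'(x) = (10*x + 1)*exp(-2*x)

Solve f'(x) = 0:
  f'(x) = (10*x + 1)·exp(-2*x) and exp(-2*x) > 0 for every x, so f'(x) = 0 ⇔ 10*x + 1 = 0.
  10*x + 1 = 0.
  ⇒ x = -1/10

f''(x) = 4*(2 - 5*x)*exp(-2*x)
Second-derivative test at each critical point:
  f''(-1/10) = 12.2140 > 0 → local minimum

Critical points: x = -1/10 (local minimum)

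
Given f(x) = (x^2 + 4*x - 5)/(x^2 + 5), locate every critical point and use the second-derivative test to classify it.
f'(x) = 4*(-x^2 + 5*x + 5)/(x^4 + 10*x^2 + 25)

Solve f'(x) = 0:
  f'(x) = -4*(x^2 - 5*x - 5)/(x^2 + 5)^2; the denominator is positive wherever f is defined, so f'(x) = 0 ⇔ -4*x^2 + 20*x + 20 = 0.
  Factor: -4*x^2 + 20*x + 20 = -4*(x^2 - 5*x - 5); x^2 - 5*x - 5 = 0 has no rational roots; quadratic formula: x = (5 ± √45)/2.
  ⇒ x = 5/2 - 3*sqrt(5)/2 ≈ -0.8541, 5/2 + 3*sqrt(5)/2 ≈ 5.8541

f''(x) = 4*(2*x^3 - 15*x^2 - 30*x + 25)/(x^6 + 15*x^4 + 75*x^2 + 125)
Second-derivative test at each critical point:
  f''(-0.8541) = 0.8174 > 0 → local minimum
  f''(5.8541) = -0.0174 < 0 → local maximum

Critical points: x = 5/2 - 3*sqrt(5)/2 ≈ -0.8541 (local minimum); x = 5/2 + 3*sqrt(5)/2 ≈ 5.8541 (local maximum)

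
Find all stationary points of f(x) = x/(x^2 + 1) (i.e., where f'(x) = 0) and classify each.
f'(x) = (1 - x^2)/(x^4 + 2*x^2 + 1)

Solve f'(x) = 0:
  f'(x) = -(x - 1)*(x + 1)/(x^2 + 1)^2; the denominator is positive wherever f is defined, so f'(x) = 0 ⇔ 1 - x^2 = 0.
  Factor: 1 - x^2 = -(x - 1)*(x + 1) = 0.
  ⇒ x = -1, 1

f''(x) = 2*x*(x^2 - 3)/(x^2 + 1)^3
Second-derivative test at each critical point:
  f''(-1) = 1/2 > 0 → local minimum
  f''(1) = -1/2 < 0 → local maximum

Critical points: x = -1 (local minimum); x = 1 (local maximum)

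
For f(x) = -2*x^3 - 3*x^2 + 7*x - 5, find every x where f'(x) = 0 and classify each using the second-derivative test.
f'(x) = -6*x^2 - 6*x + 7

Solve f'(x) = 0:
  6*x^2 + 6*x - 7 = 0 has no rational roots; quadratic formula: x = (-6 ± √204)/12.
  ⇒ x = -sqrt(51)/6 - 1/2 ≈ -1.6902, -1/2 + sqrt(51)/6 ≈ 0.6902

f''(x) = -12*x - 6
Second-derivative test at each critical point:
  f''(-1.6902) = 14.2829 > 0 → local minimum
  f''(0.6902) = -14.2829 < 0 → local maximum

Critical points: x = -sqrt(51)/6 - 1/2 ≈ -1.6902 (local minimum); x = -1/2 + sqrt(51)/6 ≈ 0.6902 (local maximum)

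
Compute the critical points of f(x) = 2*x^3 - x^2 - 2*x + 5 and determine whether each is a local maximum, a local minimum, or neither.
f'(x) = 6*x^2 - 2*x - 2

Solve f'(x) = 0:
  Factor: 6*x^2 - 2*x - 2 = 2*(3*x^2 - x - 1); 3*x^2 - x - 1 = 0 has no rational roots; quadratic formula: x = (1 ± √13)/6.
  ⇒ x = 1/6 - sqrt(13)/6 ≈ -0.4343, 1/6 + sqrt(13)/6 ≈ 0.7676

f''(x) = 12*x - 2
Second-derivative test at each critical point:
  f''(-0.4343) = -7.2111 < 0 → local maximum
  f''(0.7676) = 7.2111 > 0 → local minimum

Critical points: x = 1/6 - sqrt(13)/6 ≈ -0.4343 (local maximum); x = 1/6 + sqrt(13)/6 ≈ 0.7676 (local minimum)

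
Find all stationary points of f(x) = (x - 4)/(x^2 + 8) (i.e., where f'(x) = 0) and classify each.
f'(x) = (x^2 - 2*x*(x - 4) + 8)/(x^2 + 8)^2

Solve f'(x) = 0:
  f'(x) = -(x^2 - 8*x - 8)/(x^2 + 8)^2; the denominator is positive wherever f is defined, so f'(x) = 0 ⇔ -x^2 + 8*x + 8 = 0.
  x^2 - 8*x - 8 = 0 has no rational roots; quadratic formula: x = (8 ± √96)/2.
  ⇒ x = 4 - 2*sqrt(6) ≈ -0.8990, 4 + 2*sqrt(6) ≈ 8.8990

f''(x) = 2*(4*x^2*(x - 4) + (4 - 3*x)*(x^2 + 8))/(x^2 + 8)^3
Second-derivative test at each critical point:
  f''(-0.8990) = 0.1263 > 0 → local minimum
  f''(8.8990) = -0.0013 < 0 → local maximum

Critical points: x = 4 - 2*sqrt(6) ≈ -0.8990 (local minimum); x = 4 + 2*sqrt(6) ≈ 8.8990 (local maximum)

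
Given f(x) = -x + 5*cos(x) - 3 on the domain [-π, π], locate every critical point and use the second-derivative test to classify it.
f'(x) = -5*sin(x) - 1

Solve f'(x) = 0 on [-π, π]:
  f'(x) = 0 ⇔ sin(x) = -1/5, i.e. x = arcsin(-1/5) + 2nπ or x = π − arcsin(-1/5) + 2nπ; keep the solutions lying in [-π, π].
  ⇒ x = -pi + asin(1/5) ≈ -2.9402, -asin(1/5) ≈ -0.2014

f''(x) = -5*cos(x)
Second-derivative test at each critical point:
  f''(-2.9402) = 4.8990 > 0 → local minimum
  f''(-0.2014) = -4.8990 < 0 → local maximum

Critical points: x = -pi + asin(1/5) ≈ -2.9402 (local minimum); x = -asin(1/5) ≈ -0.2014 (local maximum)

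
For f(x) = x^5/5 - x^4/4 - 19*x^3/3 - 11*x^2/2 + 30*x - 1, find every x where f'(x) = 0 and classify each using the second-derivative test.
f'(x) = x^4 - x^3 - 19*x^2 - 11*x + 30

Solve f'(x) = 0:
  Factor: x^4 - x^3 - 19*x^2 - 11*x + 30 = (x - 5)*(x - 1)*(x + 2)*(x + 3) = 0.
  ⇒ x = -3, -2, 1, 5

f''(x) = 4*x^3 - 3*x^2 - 38*x - 11
Second-derivative test at each critical point:
  f''(-3) = -32 < 0 → local maximum
  f''(-2) = 21 > 0 → local minimum
  f''(1) = -48 < 0 → local maximum
  f''(5) = 224 > 0 → local minimum

Critical points: x = -3 (local maximum); x = -2 (local minimum); x = 1 (local maximum); x = 5 (local minimum)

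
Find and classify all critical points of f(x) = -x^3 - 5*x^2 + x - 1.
f'(x) = -3*x^2 - 10*x + 1

Solve f'(x) = 0:
  3*x^2 + 10*x - 1 = 0 has no rational roots; quadratic formula: x = (-10 ± √112)/6.
  ⇒ x = -2*sqrt(7)/3 - 5/3 ≈ -3.4305, -5/3 + 2*sqrt(7)/3 ≈ 0.0972

f''(x) = -6*x - 10
Second-derivative test at each critical point:
  f''(-3.4305) = 10.5830 > 0 → local minimum
  f''(0.0972) = -10.5830 < 0 → local maximum

Critical points: x = -2*sqrt(7)/3 - 5/3 ≈ -3.4305 (local minimum); x = -5/3 + 2*sqrt(7)/3 ≈ 0.0972 (local maximum)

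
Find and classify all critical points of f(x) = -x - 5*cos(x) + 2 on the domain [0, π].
f'(x) = 5*sin(x) - 1

Solve f'(x) = 0 on [0, π]:
  f'(x) = 0 ⇔ sin(x) = 1/5, i.e. x = arcsin(1/5) + 2nπ or x = π − arcsin(1/5) + 2nπ; keep the solutions lying in [0, π].
  ⇒ x = asin(1/5) ≈ 0.2014, pi - asin(1/5) ≈ 2.9402

f''(x) = 5*cos(x)
Second-derivative test at each critical point:
  f''(0.2014) = 4.8990 > 0 → local minimum
  f''(2.9402) = -4.8990 < 0 → local maximum

Critical points: x = asin(1/5) ≈ 0.2014 (local minimum); x = pi - asin(1/5) ≈ 2.9402 (local maximum)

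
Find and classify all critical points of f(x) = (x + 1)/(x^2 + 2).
f'(x) = (x^2 - 2*x*(x + 1) + 2)/(x^2 + 2)^2

Solve f'(x) = 0:
  f'(x) = -(x^2 + 2*x - 2)/(x^2 + 2)^2; the denominator is positive wherever f is defined, so f'(x) = 0 ⇔ -x^2 - 2*x + 2 = 0.
  x^2 + 2*x - 2 = 0 has no rational roots; quadratic formula: x = (-2 ± √12)/2.
  ⇒ x = -sqrt(3) - 1 ≈ -2.7321, -1 + sqrt(3) ≈ 0.7321

f''(x) = 2*(4*x^2*(x + 1) - (3*x + 1)*(x^2 + 2))/(x^2 + 2)^3
Second-derivative test at each critical point:
  f''(-2.7321) = 0.0387 > 0 → local minimum
  f''(0.7321) = -0.5387 < 0 → local maximum

Critical points: x = -sqrt(3) - 1 ≈ -2.7321 (local minimum); x = -1 + sqrt(3) ≈ 0.7321 (local maximum)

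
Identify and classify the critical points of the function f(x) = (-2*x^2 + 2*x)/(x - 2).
f'(x) = 2*(-x^2 + 4*x - 2)/(x^2 - 4*x + 4)

Solve f'(x) = 0:
  f'(x) = -2*(x^2 - 4*x + 2)/(x - 2)^2; the denominator is positive wherever f is defined, so f'(x) = 0 ⇔ -2*x^2 + 8*x - 4 = 0.
  Factor: -2*x^2 + 8*x - 4 = -2*(x^2 - 4*x + 2); x^2 - 4*x + 2 = 0 has no rational roots; quadratic formula: x = (4 ± √8)/2.
  ⇒ x = 2 - sqrt(2) ≈ 0.5858, sqrt(2) + 2 ≈ 3.4142

f''(x) = -8/(x^3 - 6*x^2 + 12*x - 8)
Second-derivative test at each critical point:
  f''(0.5858) = 2.8284 > 0 → local minimum
  f''(3.4142) = -2.8284 < 0 → local maximum

Critical points: x = 2 - sqrt(2) ≈ 0.5858 (local minimum); x = sqrt(2) + 2 ≈ 3.4142 (local maximum)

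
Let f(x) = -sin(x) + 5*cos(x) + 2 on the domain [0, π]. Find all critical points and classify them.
f'(x) = -5*sin(x) - cos(x)

Solve f'(x) = 0 on [0, π]:
  f'(x) = 0 ⇔ -cos(x) = 5*sin(x) ⇔ tan(x) = -1/5, i.e. x = arctan(-1/5) + nπ; keep the solutions lying in [0, π].
  ⇒ x = pi - atan(1/5) ≈ 2.9442

f''(x) = sin(x) - 5*cos(x)
Second-derivative test at each critical point:
  f''(2.9442) = 5.0990 > 0 → local minimum

Critical points: x = pi - atan(1/5) ≈ 2.9442 (local minimum)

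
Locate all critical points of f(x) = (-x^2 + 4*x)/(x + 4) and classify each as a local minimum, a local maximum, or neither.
f'(x) = (-x^2 - 8*x + 16)/(x^2 + 8*x + 16)

Solve f'(x) = 0:
  f'(x) = -(x^2 + 8*x - 16)/(x + 4)^2; the denominator is positive wherever f is defined, so f'(x) = 0 ⇔ -x^2 - 8*x + 16 = 0.
  x^2 + 8*x - 16 = 0 has no rational roots; quadratic formula: x = (-8 ± √128)/2.
  ⇒ x = -4*sqrt(2) - 4 ≈ -9.6569, -4 + 4*sqrt(2) ≈ 1.6569

f''(x) = -64/(x^3 + 12*x^2 + 48*x + 64)
Second-derivative test at each critical point:
  f''(-9.6569) = 0.3536 > 0 → local minimum
  f''(1.6569) = -0.3536 < 0 → local maximum

Critical points: x = -4*sqrt(2) - 4 ≈ -9.6569 (local minimum); x = -4 + 4*sqrt(2) ≈ 1.6569 (local maximum)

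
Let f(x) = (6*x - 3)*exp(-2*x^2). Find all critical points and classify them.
f'(x) = 6*(-2*x*(2*x - 1) + 1)*exp(-2*x^2)

Solve f'(x) = 0:
  f'(x) = (-24*x^2 + 12*x + 6)·exp(-2*x^2) and exp(-2*x^2) > 0 for every x, so f'(x) = 0 ⇔ -24*x^2 + 12*x + 6 = 0.
  Factor: -24*x^2 + 12*x + 6 = -6*(4*x^2 - 2*x - 1); 4*x^2 - 2*x - 1 = 0 has no rational roots; quadratic formula: x = (2 ± √20)/8.
  ⇒ x = 1/4 - sqrt(5)/4 ≈ -0.3090, 1/4 + sqrt(5)/4 ≈ 0.8090

f''(x) = 12*(4*x^2*(2*x - 1) - 6*x + 1)*exp(-2*x^2)
Second-derivative test at each critical point:
  f''(-0.3090) = 22.1678 > 0 → local minimum
  f''(0.8090) = -7.2472 < 0 → local maximum

Critical points: x = 1/4 - sqrt(5)/4 ≈ -0.3090 (local minimum); x = 1/4 + sqrt(5)/4 ≈ 0.8090 (local maximum)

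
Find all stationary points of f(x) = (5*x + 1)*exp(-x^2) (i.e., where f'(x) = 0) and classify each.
f'(x) = (-2*x*(5*x + 1) + 5)*exp(-x^2)

Solve f'(x) = 0:
  f'(x) = (-10*x^2 - 2*x + 5)·exp(-x^2) and exp(-x^2) > 0 for every x, so f'(x) = 0 ⇔ -10*x^2 - 2*x + 5 = 0.
  10*x^2 + 2*x - 5 = 0 has no rational roots; quadratic formula: x = (-2 ± √204)/20.
  ⇒ x = -sqrt(51)/10 - 1/10 ≈ -0.8141, -1/10 + sqrt(51)/10 ≈ 0.6141

f''(x) = 2*(2*x^2*(5*x + 1) - 15*x - 1)*exp(-x^2)
Second-derivative test at each critical point:
  f''(-0.8141) = 7.3613 > 0 → local minimum
  f''(0.6141) = -9.7952 < 0 → local maximum

Critical points: x = -sqrt(51)/10 - 1/10 ≈ -0.8141 (local minimum); x = -1/10 + sqrt(51)/10 ≈ 0.6141 (local maximum)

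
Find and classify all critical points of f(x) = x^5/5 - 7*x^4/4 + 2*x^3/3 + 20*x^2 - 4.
f'(x) = x*(x^3 - 7*x^2 + 2*x + 40)

Solve f'(x) = 0:
  Factor: x^4 - 7*x^3 + 2*x^2 + 40*x = x*(x - 5)*(x - 4)*(x + 2) = 0.
  ⇒ x = -2, 0, 4, 5

f''(x) = 4*x^3 - 21*x^2 + 4*x + 40
Second-derivative test at each critical point:
  f''(-2) = -84 < 0 → local maximum
  f''(0) = 40 > 0 → local minimum
  f''(4) = -24 < 0 → local maximum
  f''(5) = 35 > 0 → local minimum

Critical points: x = -2 (local maximum); x = 0 (local minimum); x = 4 (local maximum); x = 5 (local minimum)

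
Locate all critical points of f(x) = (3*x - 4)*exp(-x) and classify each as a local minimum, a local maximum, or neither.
f'(x) = (7 - 3*x)*exp(-x)

Solve f'(x) = 0:
  f'(x) = (7 - 3*x)·exp(-x) and exp(-x) > 0 for every x, so f'(x) = 0 ⇔ 7 - 3*x = 0.
  7 - 3*x = 0.
  ⇒ x = 7/3

f''(x) = (3*x - 10)*exp(-x)
Second-derivative test at each critical point:
  f''(7/3) = -0.2909 < 0 → local maximum

Critical points: x = 7/3 (local maximum)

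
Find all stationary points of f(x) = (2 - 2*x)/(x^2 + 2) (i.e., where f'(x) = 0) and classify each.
f'(x) = 2*(-x^2 + 2*x*(x - 1) - 2)/(x^2 + 2)^2

Solve f'(x) = 0:
  f'(x) = 2*(x^2 - 2*x - 2)/(x^2 + 2)^2; the denominator is positive wherever f is defined, so f'(x) = 0 ⇔ 2*x^2 - 4*x - 4 = 0.
  Factor: 2*x^2 - 4*x - 4 = 2*(x^2 - 2*x - 2); x^2 - 2*x - 2 = 0 has no rational roots; quadratic formula: x = (2 ± √12)/2.
  ⇒ x = 1 - sqrt(3) ≈ -0.7321, 1 + sqrt(3) ≈ 2.7321

f''(x) = 4*(4*x^2*(1 - x) + (3*x - 1)*(x^2 + 2))/(x^2 + 2)^3
Second-derivative test at each critical point:
  f''(-0.7321) = -1.0774 < 0 → local maximum
  f''(2.7321) = 0.0774 > 0 → local minimum

Critical points: x = 1 - sqrt(3) ≈ -0.7321 (local maximum); x = 1 + sqrt(3) ≈ 2.7321 (local minimum)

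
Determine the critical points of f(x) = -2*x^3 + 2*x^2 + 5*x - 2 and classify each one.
f'(x) = -6*x^2 + 4*x + 5

Solve f'(x) = 0:
  6*x^2 - 4*x - 5 = 0 has no rational roots; quadratic formula: x = (4 ± √136)/12.
  ⇒ x = 1/3 - sqrt(34)/6 ≈ -0.6385, 1/3 + sqrt(34)/6 ≈ 1.3052

f''(x) = 4 - 12*x
Second-derivative test at each critical point:
  f''(-0.6385) = 11.6619 > 0 → local minimum
  f''(1.3052) = -11.6619 < 0 → local maximum

Critical points: x = 1/3 - sqrt(34)/6 ≈ -0.6385 (local minimum); x = 1/3 + sqrt(34)/6 ≈ 1.3052 (local maximum)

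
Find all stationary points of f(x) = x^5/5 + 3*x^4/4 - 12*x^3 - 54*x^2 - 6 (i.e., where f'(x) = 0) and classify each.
f'(x) = x*(x^3 + 3*x^2 - 36*x - 108)

Solve f'(x) = 0:
  Factor: x^4 + 3*x^3 - 36*x^2 - 108*x = x*(x - 6)*(x + 3)*(x + 6) = 0.
  ⇒ x = -6, -3, 0, 6

f''(x) = 4*x^3 + 9*x^2 - 72*x - 108
Second-derivative test at each critical point:
  f''(-6) = -216 < 0 → local maximum
  f''(-3) = 81 > 0 → local minimum
  f''(0) = -108 < 0 → local maximum
  f''(6) = 648 > 0 → local minimum

Critical points: x = -6 (local maximum); x = -3 (local minimum); x = 0 (local maximum); x = 6 (local minimum)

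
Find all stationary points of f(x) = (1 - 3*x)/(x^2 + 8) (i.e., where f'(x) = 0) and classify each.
f'(x) = (3*x^2 - 2*x - 24)/(x^4 + 16*x^2 + 64)

Solve f'(x) = 0:
  f'(x) = (3*x^2 - 2*x - 24)/(x^2 + 8)^2; the denominator is positive wherever f is defined, so f'(x) = 0 ⇔ 3*x^2 - 2*x - 24 = 0.
  3*x^2 - 2*x - 24 = 0 has no rational roots; quadratic formula: x = (2 ± √292)/6.
  ⇒ x = 1/3 - sqrt(73)/3 ≈ -2.5147, 1/3 + sqrt(73)/3 ≈ 3.1813

f''(x) = 2*(4*x^2*(1 - 3*x) + (9*x - 1)*(x^2 + 8))/(x^2 + 8)^3
Second-derivative test at each critical point:
  f''(-2.5147) = -0.0833 < 0 → local maximum
  f''(3.1813) = 0.0520 > 0 → local minimum

Critical points: x = 1/3 - sqrt(73)/3 ≈ -2.5147 (local maximum); x = 1/3 + sqrt(73)/3 ≈ 3.1813 (local minimum)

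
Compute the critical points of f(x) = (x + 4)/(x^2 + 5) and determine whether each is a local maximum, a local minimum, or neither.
f'(x) = (x^2 - 2*x*(x + 4) + 5)/(x^2 + 5)^2

Solve f'(x) = 0:
  f'(x) = -(x^2 + 8*x - 5)/(x^2 + 5)^2; the denominator is positive wherever f is defined, so f'(x) = 0 ⇔ -x^2 - 8*x + 5 = 0.
  x^2 + 8*x - 5 = 0 has no rational roots; quadratic formula: x = (-8 ± √84)/2.
  ⇒ x = -sqrt(21) - 4 ≈ -8.5826, -4 + sqrt(21) ≈ 0.5826

f''(x) = 2*(4*x^2*(x + 4) - (3*x + 4)*(x^2 + 5))/(x^2 + 5)^3
Second-derivative test at each critical point:
  f''(-8.5826) = 0.0015 > 0 → local minimum
  f''(0.5826) = -0.3215 < 0 → local maximum

Critical points: x = -sqrt(21) - 4 ≈ -8.5826 (local minimum); x = -4 + sqrt(21) ≈ 0.5826 (local maximum)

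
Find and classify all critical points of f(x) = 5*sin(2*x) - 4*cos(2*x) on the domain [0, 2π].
f'(x) = 8*sin(2*x) + 10*cos(2*x)

Solve f'(x) = 0 on [0, 2π]:
  f'(x) = 0 ⇔ 5*cos(2*x) = -4*sin(2*x) ⇔ tan(2*x) = -5/4, i.e. 2*x = arctan(-5/4) + nπ; keep the solutions lying in [0, 2π].
  ⇒ x = -atan(5/4)/2 + pi/2 ≈ 1.1228, pi - atan(5/4)/2 ≈ 2.6936, -atan(5/4)/2 + 3*pi/2 ≈ 4.2644, -atan(5/4)/2 + 2*pi ≈ 5.8352

f''(x) = -20*sin(2*x) + 16*cos(2*x)
Second-derivative test at each critical point:
  f''(1.1228) = -25.6125 < 0 → local maximum
  f''(2.6936) = 25.6125 > 0 → local minimum
  f''(4.2644) = -25.6125 < 0 → local maximum
  f''(5.8352) = 25.6125 > 0 → local minimum

Critical points: x = -atan(5/4)/2 + pi/2 ≈ 1.1228 (local maximum); x = pi - atan(5/4)/2 ≈ 2.6936 (local minimum); x = -atan(5/4)/2 + 3*pi/2 ≈ 4.2644 (local maximum); x = -atan(5/4)/2 + 2*pi ≈ 5.8352 (local minimum)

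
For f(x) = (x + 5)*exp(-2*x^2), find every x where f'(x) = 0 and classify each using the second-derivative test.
f'(x) = (-4*x*(x + 5) + 1)*exp(-2*x^2)

Solve f'(x) = 0:
  f'(x) = (-4*x^2 - 20*x + 1)·exp(-2*x^2) and exp(-2*x^2) > 0 for every x, so f'(x) = 0 ⇔ -4*x^2 - 20*x + 1 = 0.
  4*x^2 + 20*x - 1 = 0 has no rational roots; quadratic formula: x = (-20 ± √416)/8.
  ⇒ x = -sqrt(26)/2 - 5/2 ≈ -5.0495, -5/2 + sqrt(26)/2 ≈ 0.0495

f''(x) = 4*(4*x^2*(x + 5) - 3*x - 5)*exp(-2*x^2)
Second-derivative test at each critical point:
  f''(-5.0495) = 1.454e-21 > 0 → local minimum
  f''(0.0495) = -20.2963 < 0 → local maximum

Critical points: x = -sqrt(26)/2 - 5/2 ≈ -5.0495 (local minimum); x = -5/2 + sqrt(26)/2 ≈ 0.0495 (local maximum)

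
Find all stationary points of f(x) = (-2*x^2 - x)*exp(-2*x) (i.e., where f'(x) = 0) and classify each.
f'(x) = (4*x^2 - 2*x - 1)*exp(-2*x)

Solve f'(x) = 0:
  f'(x) = (4*x^2 - 2*x - 1)·exp(-2*x) and exp(-2*x) > 0 for every x, so f'(x) = 0 ⇔ 4*x^2 - 2*x - 1 = 0.
  4*x^2 - 2*x - 1 = 0 has no rational roots; quadratic formula: x = (2 ± √20)/8.
  ⇒ x = 1/4 - sqrt(5)/4 ≈ -0.3090, 1/4 + sqrt(5)/4 ≈ 0.8090

f''(x) = 4*x*(3 - 2*x)*exp(-2*x)
Second-derivative test at each critical point:
  f''(-0.3090) = -8.2971 < 0 → local maximum
  f''(0.8090) = 0.8868 > 0 → local minimum

Critical points: x = 1/4 - sqrt(5)/4 ≈ -0.3090 (local maximum); x = 1/4 + sqrt(5)/4 ≈ 0.8090 (local minimum)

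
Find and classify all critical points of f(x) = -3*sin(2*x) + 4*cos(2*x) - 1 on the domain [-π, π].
f'(x) = -8*sin(2*x) - 6*cos(2*x)

Solve f'(x) = 0 on [-π, π]:
  f'(x) = 0 ⇔ -3*cos(2*x) = 4*sin(2*x) ⇔ tan(2*x) = -3/4, i.e. 2*x = arctan(-3/4) + nπ; keep the solutions lying in [-π, π].
  ⇒ x = -pi/2 - atan(3/4)/2 ≈ -1.8925, -atan(3/4)/2 ≈ -0.3218, -atan(3/4)/2 + pi/2 ≈ 1.2490, pi - atan(3/4)/2 ≈ 2.8198

f''(x) = 12*sin(2*x) - 16*cos(2*x)
Second-derivative test at each critical point:
  f''(-1.8925) = 20 > 0 → local minimum
  f''(-0.3218) = -20 < 0 → local maximum
  f''(1.2490) = 20 > 0 → local minimum
  f''(2.8198) = -20 < 0 → local maximum

Critical points: x = -pi/2 - atan(3/4)/2 ≈ -1.8925 (local minimum); x = -atan(3/4)/2 ≈ -0.3218 (local maximum); x = -atan(3/4)/2 + pi/2 ≈ 1.2490 (local minimum); x = pi - atan(3/4)/2 ≈ 2.8198 (local maximum)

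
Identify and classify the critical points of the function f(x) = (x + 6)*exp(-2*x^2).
f'(x) = (-4*x*(x + 6) + 1)*exp(-2*x^2)

Solve f'(x) = 0:
  f'(x) = (-4*x^2 - 24*x + 1)·exp(-2*x^2) and exp(-2*x^2) > 0 for every x, so f'(x) = 0 ⇔ -4*x^2 - 24*x + 1 = 0.
  4*x^2 + 24*x - 1 = 0 has no rational roots; quadratic formula: x = (-24 ± √592)/8.
  ⇒ x = -sqrt(37)/2 - 3 ≈ -6.0414, -3 + sqrt(37)/2 ≈ 0.0414

f''(x) = 4*(4*x^2*(x + 6) - 3*x - 6)*exp(-2*x^2)
Second-derivative test at each critical point:
  f''(-6.0414) = 4.832e-31 > 0 → local minimum
  f''(0.0414) = -24.2479 < 0 → local maximum

Critical points: x = -sqrt(37)/2 - 3 ≈ -6.0414 (local minimum); x = -3 + sqrt(37)/2 ≈ 0.0414 (local maximum)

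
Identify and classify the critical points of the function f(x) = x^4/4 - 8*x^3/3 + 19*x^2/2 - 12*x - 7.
f'(x) = x^3 - 8*x^2 + 19*x - 12

Solve f'(x) = 0:
  Factor: x^3 - 8*x^2 + 19*x - 12 = (x - 4)*(x - 3)*(x - 1) = 0.
  ⇒ x = 1, 3, 4

f''(x) = 3*x^2 - 16*x + 19
Second-derivative test at each critical point:
  f''(1) = 6 > 0 → local minimum
  f''(3) = -2 < 0 → local maximum
  f''(4) = 3 > 0 → local minimum

Critical points: x = 1 (local minimum); x = 3 (local maximum); x = 4 (local minimum)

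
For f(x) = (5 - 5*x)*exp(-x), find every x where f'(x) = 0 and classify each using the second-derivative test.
f'(x) = 5*(x - 2)*exp(-x)

Solve f'(x) = 0:
  f'(x) = (5*x - 10)·exp(-x) and exp(-x) > 0 for every x, so f'(x) = 0 ⇔ 5*x - 10 = 0.
  Factor: 5*x - 10 = 5*(x - 2) = 0.
  ⇒ x = 2

f''(x) = 5*(3 - x)*exp(-x)
Second-derivative test at each critical point:
  f''(2) = 0.6767 > 0 → local minimum

Critical points: x = 2 (local minimum)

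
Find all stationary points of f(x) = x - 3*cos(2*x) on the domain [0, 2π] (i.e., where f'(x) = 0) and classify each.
f'(x) = 6*sin(2*x) + 1

Solve f'(x) = 0 on [0, 2π]:
  f'(x) = 0 ⇔ sin(2*x) = -1/6, i.e. 2*x = arcsin(-1/6) + 2nπ or 2*x = π − arcsin(-1/6) + 2nπ; keep the solutions lying in [0, 2π].
  ⇒ x = asin(1/6)/2 + pi/2 ≈ 1.6545, pi - asin(1/6)/2 ≈ 3.0579, asin(1/6)/2 + 3*pi/2 ≈ 4.7961, -asin(1/6)/2 + 2*pi ≈ 6.1995

f''(x) = 12*cos(2*x)
Second-derivative test at each critical point:
  f''(1.6545) = -11.8322 < 0 → local maximum
  f''(3.0579) = 11.8322 > 0 → local minimum
  f''(4.7961) = -11.8322 < 0 → local maximum
  f''(6.1995) = 11.8322 > 0 → local minimum

Critical points: x = asin(1/6)/2 + pi/2 ≈ 1.6545 (local maximum); x = pi - asin(1/6)/2 ≈ 3.0579 (local minimum); x = asin(1/6)/2 + 3*pi/2 ≈ 4.7961 (local maximum); x = -asin(1/6)/2 + 2*pi ≈ 6.1995 (local minimum)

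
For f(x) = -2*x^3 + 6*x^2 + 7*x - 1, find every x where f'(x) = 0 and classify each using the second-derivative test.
f'(x) = -6*x^2 + 12*x + 7

Solve f'(x) = 0:
  6*x^2 - 12*x - 7 = 0 has no rational roots; quadratic formula: x = (12 ± √312)/12.
  ⇒ x = 1 - sqrt(78)/6 ≈ -0.4720, 1 + sqrt(78)/6 ≈ 2.4720

f''(x) = 12 - 12*x
Second-derivative test at each critical point:
  f''(-0.4720) = 17.6635 > 0 → local minimum
  f''(2.4720) = -17.6635 < 0 → local maximum

Critical points: x = 1 - sqrt(78)/6 ≈ -0.4720 (local minimum); x = 1 + sqrt(78)/6 ≈ 2.4720 (local maximum)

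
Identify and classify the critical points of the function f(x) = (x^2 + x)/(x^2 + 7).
f'(x) = (-x^2 + 14*x + 7)/(x^4 + 14*x^2 + 49)

Solve f'(x) = 0:
  f'(x) = -(x^2 - 14*x - 7)/(x^2 + 7)^2; the denominator is positive wherever f is defined, so f'(x) = 0 ⇔ -x^2 + 14*x + 7 = 0.
  x^2 - 14*x - 7 = 0 has no rational roots; quadratic formula: x = (14 ± √224)/2.
  ⇒ x = 7 - 2*sqrt(14) ≈ -0.4833, 7 + 2*sqrt(14) ≈ 14.4833

f''(x) = 2*(x^3 - 21*x^2 - 21*x + 49)/(x^6 + 21*x^4 + 147*x^2 + 343)
Second-derivative test at each critical point:
  f''(-0.4833) = 0.2860 > 0 → local minimum
  f''(14.4833) = -3.185e-04 < 0 → local maximum

Critical points: x = 7 - 2*sqrt(14) ≈ -0.4833 (local minimum); x = 7 + 2*sqrt(14) ≈ 14.4833 (local maximum)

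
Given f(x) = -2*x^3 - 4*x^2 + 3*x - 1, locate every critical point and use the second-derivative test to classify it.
f'(x) = -6*x^2 - 8*x + 3

Solve f'(x) = 0:
  6*x^2 + 8*x - 3 = 0 has no rational roots; quadratic formula: x = (-8 ± √136)/12.
  ⇒ x = -sqrt(34)/6 - 2/3 ≈ -1.6385, -2/3 + sqrt(34)/6 ≈ 0.3052

f''(x) = -12*x - 8
Second-derivative test at each critical point:
  f''(-1.6385) = 11.6619 > 0 → local minimum
  f''(0.3052) = -11.6619 < 0 → local maximum

Critical points: x = -sqrt(34)/6 - 2/3 ≈ -1.6385 (local minimum); x = -2/3 + sqrt(34)/6 ≈ 0.3052 (local maximum)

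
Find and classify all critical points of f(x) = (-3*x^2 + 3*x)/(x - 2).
f'(x) = 3*(-x^2 + 4*x - 2)/(x^2 - 4*x + 4)

Solve f'(x) = 0:
  f'(x) = -3*(x^2 - 4*x + 2)/(x - 2)^2; the denominator is positive wherever f is defined, so f'(x) = 0 ⇔ -3*x^2 + 12*x - 6 = 0.
  Factor: -3*x^2 + 12*x - 6 = -3*(x^2 - 4*x + 2); x^2 - 4*x + 2 = 0 has no rational roots; quadratic formula: x = (4 ± √8)/2.
  ⇒ x = 2 - sqrt(2) ≈ 0.5858, sqrt(2) + 2 ≈ 3.4142

f''(x) = -12/(x^3 - 6*x^2 + 12*x - 8)
Second-derivative test at each critical point:
  f''(0.5858) = 4.2426 > 0 → local minimum
  f''(3.4142) = -4.2426 < 0 → local maximum

Critical points: x = 2 - sqrt(2) ≈ 0.5858 (local minimum); x = sqrt(2) + 2 ≈ 3.4142 (local maximum)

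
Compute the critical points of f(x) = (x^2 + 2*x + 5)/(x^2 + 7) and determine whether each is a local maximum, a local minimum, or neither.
f'(x) = 2*(-x^2 + 2*x + 7)/(x^4 + 14*x^2 + 49)

Solve f'(x) = 0:
  f'(x) = -2*(x^2 - 2*x - 7)/(x^2 + 7)^2; the denominator is positive wherever f is defined, so f'(x) = 0 ⇔ -2*x^2 + 4*x + 14 = 0.
  Factor: -2*x^2 + 4*x + 14 = -2*(x^2 - 2*x - 7); x^2 - 2*x - 7 = 0 has no rational roots; quadratic formula: x = (2 ± √32)/2.
  ⇒ x = 1 - 2*sqrt(2) ≈ -1.8284, 1 + 2*sqrt(2) ≈ 3.8284

f''(x) = 4*(x^3 - 3*x^2 - 21*x + 7)/(x^6 + 21*x^4 + 147*x^2 + 343)
Second-derivative test at each critical point:
  f''(-1.8284) = 0.1058 > 0 → local minimum
  f''(3.8284) = -0.0241 < 0 → local maximum

Critical points: x = 1 - 2*sqrt(2) ≈ -1.8284 (local minimum); x = 1 + 2*sqrt(2) ≈ 3.8284 (local maximum)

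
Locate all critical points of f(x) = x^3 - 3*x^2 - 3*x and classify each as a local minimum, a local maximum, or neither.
f'(x) = 3*x^2 - 6*x - 3

Solve f'(x) = 0:
  Factor: 3*x^2 - 6*x - 3 = 3*(x^2 - 2*x - 1); x^2 - 2*x - 1 = 0 has no rational roots; quadratic formula: x = (2 ± √8)/2.
  ⇒ x = 1 - sqrt(2) ≈ -0.4142, 1 + sqrt(2) ≈ 2.4142

f''(x) = 6*x - 6
Second-derivative test at each critical point:
  f''(-0.4142) = -8.4853 < 0 → local maximum
  f''(2.4142) = 8.4853 > 0 → local minimum

Critical points: x = 1 - sqrt(2) ≈ -0.4142 (local maximum); x = 1 + sqrt(2) ≈ 2.4142 (local minimum)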